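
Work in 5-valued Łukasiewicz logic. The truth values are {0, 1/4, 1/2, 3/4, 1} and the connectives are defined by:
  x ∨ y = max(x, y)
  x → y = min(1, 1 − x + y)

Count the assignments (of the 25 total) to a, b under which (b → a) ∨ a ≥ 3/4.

value 1: 15 assignments (counts)
value 3/4: 4 assignments (counts)
value 1/2: 3 assignments
value 1/4: 2 assignments
value 0: 1 assignment
So 19 of the 25 assignments meet the threshold.

19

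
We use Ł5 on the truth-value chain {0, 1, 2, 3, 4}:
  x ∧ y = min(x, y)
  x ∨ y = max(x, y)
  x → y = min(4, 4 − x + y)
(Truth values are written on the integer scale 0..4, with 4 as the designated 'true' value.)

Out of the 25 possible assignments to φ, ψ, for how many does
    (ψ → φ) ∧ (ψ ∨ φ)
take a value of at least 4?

value 4: 5 assignments (counts)
value 3: 6 assignments
value 2: 7 assignments
value 1: 5 assignments
value 0: 2 assignments
So 5 of the 25 assignments meet the threshold.

5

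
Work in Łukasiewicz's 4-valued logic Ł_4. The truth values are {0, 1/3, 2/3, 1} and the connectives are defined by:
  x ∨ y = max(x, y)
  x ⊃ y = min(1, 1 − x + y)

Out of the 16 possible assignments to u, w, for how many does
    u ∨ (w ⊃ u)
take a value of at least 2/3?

u = 0, w = 0 ↦ 1  ≥
u = 0, w = 1/3 ↦ 2/3  ≥
u = 0, w = 2/3 ↦ 1/3  <
u = 0, w = 1 ↦ 0  <
u = 1/3, w = 0 ↦ 1  ≥
u = 1/3, w = 1/3 ↦ 1  ≥
u = 1/3, w = 2/3 ↦ 2/3  ≥
u = 1/3, w = 1 ↦ 1/3  <
u = 2/3, w = 0 ↦ 1  ≥
u = 2/3, w = 1/3 ↦ 1  ≥
u = 2/3, w = 2/3 ↦ 1  ≥
u = 2/3, w = 1 ↦ 2/3  ≥
u = 1, w = 0 ↦ 1  ≥
u = 1, w = 1/3 ↦ 1  ≥
u = 1, w = 2/3 ↦ 1  ≥
u = 1, w = 1 ↦ 1  ≥
So 13 of the 16 assignments meet the threshold.

13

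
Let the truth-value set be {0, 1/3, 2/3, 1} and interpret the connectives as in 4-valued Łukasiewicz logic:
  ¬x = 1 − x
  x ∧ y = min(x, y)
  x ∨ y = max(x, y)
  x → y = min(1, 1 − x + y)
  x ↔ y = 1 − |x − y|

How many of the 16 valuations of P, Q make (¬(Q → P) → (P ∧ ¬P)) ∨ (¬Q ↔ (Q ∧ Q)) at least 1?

12

P = 0, Q = 0 ↦ 1  ≥
P = 0, Q = 1/3 ↦ 2/3  <
P = 0, Q = 2/3 ↦ 2/3  <
P = 0, Q = 1 ↦ 0  <
P = 1/3, Q = 0 ↦ 1  ≥
P = 1/3, Q = 1/3 ↦ 1  ≥
P = 1/3, Q = 2/3 ↦ 1  ≥
P = 1/3, Q = 1 ↦ 2/3  <
P = 2/3, Q = 0 ↦ 1  ≥
P = 2/3, Q = 1/3 ↦ 1  ≥
P = 2/3, Q = 2/3 ↦ 1  ≥
P = 2/3, Q = 1 ↦ 1  ≥
P = 1, Q = 0 ↦ 1  ≥
P = 1, Q = 1/3 ↦ 1  ≥
P = 1, Q = 2/3 ↦ 1  ≥
P = 1, Q = 1 ↦ 1  ≥
So 12 of the 16 assignments meet the threshold.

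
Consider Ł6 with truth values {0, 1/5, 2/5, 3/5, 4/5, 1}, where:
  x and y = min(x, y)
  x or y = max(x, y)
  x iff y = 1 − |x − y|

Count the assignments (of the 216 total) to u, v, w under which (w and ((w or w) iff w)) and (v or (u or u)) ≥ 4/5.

40

value 1: 11 assignments (counts)
value 4/5: 29 assignments (counts)
value 3/5: 41 assignments
value 2/5: 47 assignments
value 1/5: 47 assignments
value 0: 41 assignments
So 40 of the 216 assignments meet the threshold.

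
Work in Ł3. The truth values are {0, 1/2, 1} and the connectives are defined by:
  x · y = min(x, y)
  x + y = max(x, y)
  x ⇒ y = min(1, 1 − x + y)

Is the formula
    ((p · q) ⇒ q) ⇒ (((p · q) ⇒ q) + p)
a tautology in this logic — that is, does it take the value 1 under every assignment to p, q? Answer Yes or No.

Yes

p = 0, q = 0 ↦ 1
p = 0, q = 1/2 ↦ 1
p = 0, q = 1 ↦ 1
p = 1/2, q = 0 ↦ 1
p = 1/2, q = 1/2 ↦ 1
p = 1/2, q = 1 ↦ 1
p = 1, q = 0 ↦ 1
p = 1, q = 1/2 ↦ 1
p = 1, q = 1 ↦ 1
Every assignment gives a value ≥ 1.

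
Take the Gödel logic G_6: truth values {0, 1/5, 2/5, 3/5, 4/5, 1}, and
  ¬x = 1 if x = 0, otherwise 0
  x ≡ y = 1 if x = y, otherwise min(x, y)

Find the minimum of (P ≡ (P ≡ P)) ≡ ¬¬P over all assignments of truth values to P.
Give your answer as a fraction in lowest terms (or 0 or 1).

1/5

Take P = 1/5:
P ≡ P = 1/5 ≡ 1/5 = 1
P ≡ (P ≡ P) = 1/5 ≡ 1 = 1/5
¬P = ¬1/5 = 0
¬¬P = ¬0 = 1
(P ≡ (P ≡ P)) ≡ ¬¬P = 1/5 ≡ 1 = 1/5
No assignment yields a value below 1/5, so this is the minimum.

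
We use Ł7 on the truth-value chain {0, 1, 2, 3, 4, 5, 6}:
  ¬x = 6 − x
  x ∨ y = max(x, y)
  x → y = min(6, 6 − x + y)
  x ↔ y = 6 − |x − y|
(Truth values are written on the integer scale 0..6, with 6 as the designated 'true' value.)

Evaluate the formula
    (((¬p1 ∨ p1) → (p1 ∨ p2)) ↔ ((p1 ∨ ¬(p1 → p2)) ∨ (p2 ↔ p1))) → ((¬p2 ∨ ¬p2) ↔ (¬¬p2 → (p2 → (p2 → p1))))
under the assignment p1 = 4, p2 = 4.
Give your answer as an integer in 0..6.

¬p1 = ¬4 = 2
¬p1 ∨ p1 = 2 ∨ 4 = 4
p1 ∨ p2 = 4 ∨ 4 = 4
(¬p1 ∨ p1) → (p1 ∨ p2) = 4 → 4 = 6
p1 → p2 = 4 → 4 = 6
¬(p1 → p2) = ¬6 = 0
p1 ∨ ¬(p1 → p2) = 4 ∨ 0 = 4
p2 ↔ p1 = 4 ↔ 4 = 6
(p1 ∨ ¬(p1 → p2)) ∨ (p2 ↔ p1) = 4 ∨ 6 = 6
((¬p1 ∨ p1) → (p1 ∨ p2)) ↔ ((p1 ∨ ¬(p1 → p2)) ∨ (p2 ↔ p1)) = 6 ↔ 6 = 6
¬p2 = ¬4 = 2
¬p2 = ¬4 = 2
¬p2 ∨ ¬p2 = 2 ∨ 2 = 2
¬p2 = ¬4 = 2
¬¬p2 = ¬2 = 4
p2 → p1 = 4 → 4 = 6
p2 → (p2 → p1) = 4 → 6 = 6
¬¬p2 → (p2 → (p2 → p1)) = 4 → 6 = 6
(¬p2 ∨ ¬p2) ↔ (¬¬p2 → (p2 → (p2 → p1))) = 2 ↔ 6 = 2
(((¬p1 ∨ p1) → (p1 ∨ p2)) ↔ ((p1 ∨ ¬(p1 → p2)) ∨ (p2 ↔ p1))) → ((¬p2 ∨ ¬p2) ↔ (¬¬p2 → (p2 → (p2 → p1)))) = 6 → 2 = 2

2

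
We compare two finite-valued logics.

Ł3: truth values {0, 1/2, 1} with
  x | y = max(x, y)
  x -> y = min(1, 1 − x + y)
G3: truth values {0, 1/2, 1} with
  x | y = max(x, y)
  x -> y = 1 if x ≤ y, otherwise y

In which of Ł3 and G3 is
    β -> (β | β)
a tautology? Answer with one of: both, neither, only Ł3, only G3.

In Ł3: every assignment gives 1 — tautology.
In G3: every assignment gives 1 — tautology.

both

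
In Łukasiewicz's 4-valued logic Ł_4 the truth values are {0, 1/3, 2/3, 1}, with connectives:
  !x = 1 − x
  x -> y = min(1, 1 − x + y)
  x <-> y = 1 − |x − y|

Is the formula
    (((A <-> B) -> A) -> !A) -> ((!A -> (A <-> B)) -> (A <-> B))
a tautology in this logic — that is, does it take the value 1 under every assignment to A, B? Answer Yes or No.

Counterexample: take A = 1/3, B = 0.
A <-> B = 1/3 <-> 0 = 2/3
(A <-> B) -> A = 2/3 -> 1/3 = 2/3
!A = !1/3 = 2/3
((A <-> B) -> A) -> !A = 2/3 -> 2/3 = 1
!A = !1/3 = 2/3
A <-> B = 1/3 <-> 0 = 2/3
!A -> (A <-> B) = 2/3 -> 2/3 = 1
A <-> B = 1/3 <-> 0 = 2/3
(!A -> (A <-> B)) -> (A <-> B) = 1 -> 2/3 = 2/3
(((A <-> B) -> A) -> !A) -> ((!A -> (A <-> B)) -> (A <-> B)) = 1 -> 2/3 = 2/3
This gives 2/3 ≠ 1.

No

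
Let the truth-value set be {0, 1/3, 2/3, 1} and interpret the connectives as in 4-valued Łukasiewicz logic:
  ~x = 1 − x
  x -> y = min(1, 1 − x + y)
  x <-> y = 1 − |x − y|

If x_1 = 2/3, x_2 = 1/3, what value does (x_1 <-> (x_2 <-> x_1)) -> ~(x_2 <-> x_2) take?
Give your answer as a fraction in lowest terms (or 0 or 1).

0

x_2 <-> x_1 = 1/3 <-> 2/3 = 2/3
x_1 <-> (x_2 <-> x_1) = 2/3 <-> 2/3 = 1
x_2 <-> x_2 = 1/3 <-> 1/3 = 1
~(x_2 <-> x_2) = ~1 = 0
(x_1 <-> (x_2 <-> x_1)) -> ~(x_2 <-> x_2) = 1 -> 0 = 0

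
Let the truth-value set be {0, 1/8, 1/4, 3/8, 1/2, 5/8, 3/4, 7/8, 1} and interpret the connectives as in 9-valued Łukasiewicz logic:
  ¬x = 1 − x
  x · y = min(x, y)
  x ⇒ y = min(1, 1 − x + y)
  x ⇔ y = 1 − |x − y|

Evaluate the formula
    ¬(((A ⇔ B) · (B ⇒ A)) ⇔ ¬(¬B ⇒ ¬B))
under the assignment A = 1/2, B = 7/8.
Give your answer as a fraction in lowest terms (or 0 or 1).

5/8

A ⇔ B = 1/2 ⇔ 7/8 = 5/8
B ⇒ A = 7/8 ⇒ 1/2 = 5/8
(A ⇔ B) · (B ⇒ A) = 5/8 · 5/8 = 5/8
¬B = ¬7/8 = 1/8
¬B = ¬7/8 = 1/8
¬B ⇒ ¬B = 1/8 ⇒ 1/8 = 1
¬(¬B ⇒ ¬B) = ¬1 = 0
((A ⇔ B) · (B ⇒ A)) ⇔ ¬(¬B ⇒ ¬B) = 5/8 ⇔ 0 = 3/8
¬(((A ⇔ B) · (B ⇒ A)) ⇔ ¬(¬B ⇒ ¬B)) = ¬3/8 = 5/8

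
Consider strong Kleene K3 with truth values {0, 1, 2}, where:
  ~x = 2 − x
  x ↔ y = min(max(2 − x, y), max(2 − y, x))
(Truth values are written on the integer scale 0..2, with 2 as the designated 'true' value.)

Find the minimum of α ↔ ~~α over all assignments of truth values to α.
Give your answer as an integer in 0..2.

Take α = 1:
~α = ~1 = 1
~~α = ~1 = 1
α ↔ ~~α = 1 ↔ 1 = 1
No assignment yields a value below 1, so this is the minimum.

1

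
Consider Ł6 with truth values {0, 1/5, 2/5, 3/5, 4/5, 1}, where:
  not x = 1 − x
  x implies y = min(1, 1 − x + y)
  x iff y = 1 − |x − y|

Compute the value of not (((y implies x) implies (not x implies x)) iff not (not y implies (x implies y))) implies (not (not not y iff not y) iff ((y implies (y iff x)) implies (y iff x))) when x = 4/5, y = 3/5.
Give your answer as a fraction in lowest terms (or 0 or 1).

2/5

y implies x = 3/5 implies 4/5 = 1
not x = not 4/5 = 1/5
not x implies x = 1/5 implies 4/5 = 1
(y implies x) implies (not x implies x) = 1 implies 1 = 1
not y = not 3/5 = 2/5
x implies y = 4/5 implies 3/5 = 4/5
not y implies (x implies y) = 2/5 implies 4/5 = 1
not (not y implies (x implies y)) = not 1 = 0
((y implies x) implies (not x implies x)) iff not (not y implies (x implies y)) = 1 iff 0 = 0
not (((y implies x) implies (not x implies x)) iff not (not y implies (x implies y))) = not 0 = 1
not y = not 3/5 = 2/5
not not y = not 2/5 = 3/5
not y = not 3/5 = 2/5
not not y iff not y = 3/5 iff 2/5 = 4/5
not (not not y iff not y) = not 4/5 = 1/5
y iff x = 3/5 iff 4/5 = 4/5
y implies (y iff x) = 3/5 implies 4/5 = 1
y iff x = 3/5 iff 4/5 = 4/5
(y implies (y iff x)) implies (y iff x) = 1 implies 4/5 = 4/5
not (not not y iff not y) iff ((y implies (y iff x)) implies (y iff x)) = 1/5 iff 4/5 = 2/5
not (((y implies x) implies (not x implies x)) iff not (not y implies (x implies y))) implies (not (not not y iff not y) iff ((y implies (y iff x)) implies (y iff x))) = 1 implies 2/5 = 2/5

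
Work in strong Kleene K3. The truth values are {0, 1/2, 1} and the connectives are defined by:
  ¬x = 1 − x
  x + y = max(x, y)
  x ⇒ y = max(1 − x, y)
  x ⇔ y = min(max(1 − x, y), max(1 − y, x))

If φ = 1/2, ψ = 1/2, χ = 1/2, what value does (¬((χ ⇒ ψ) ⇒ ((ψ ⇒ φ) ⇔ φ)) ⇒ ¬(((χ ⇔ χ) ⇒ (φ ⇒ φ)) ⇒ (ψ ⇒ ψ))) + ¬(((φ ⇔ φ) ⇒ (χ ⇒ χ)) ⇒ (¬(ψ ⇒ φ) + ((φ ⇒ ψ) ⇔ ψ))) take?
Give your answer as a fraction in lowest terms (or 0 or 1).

1/2

χ ⇒ ψ = 1/2 ⇒ 1/2 = 1/2
ψ ⇒ φ = 1/2 ⇒ 1/2 = 1/2
(ψ ⇒ φ) ⇔ φ = 1/2 ⇔ 1/2 = 1/2
(χ ⇒ ψ) ⇒ ((ψ ⇒ φ) ⇔ φ) = 1/2 ⇒ 1/2 = 1/2
¬((χ ⇒ ψ) ⇒ ((ψ ⇒ φ) ⇔ φ)) = ¬1/2 = 1/2
χ ⇔ χ = 1/2 ⇔ 1/2 = 1/2
φ ⇒ φ = 1/2 ⇒ 1/2 = 1/2
(χ ⇔ χ) ⇒ (φ ⇒ φ) = 1/2 ⇒ 1/2 = 1/2
ψ ⇒ ψ = 1/2 ⇒ 1/2 = 1/2
((χ ⇔ χ) ⇒ (φ ⇒ φ)) ⇒ (ψ ⇒ ψ) = 1/2 ⇒ 1/2 = 1/2
¬(((χ ⇔ χ) ⇒ (φ ⇒ φ)) ⇒ (ψ ⇒ ψ)) = ¬1/2 = 1/2
¬((χ ⇒ ψ) ⇒ ((ψ ⇒ φ) ⇔ φ)) ⇒ ¬(((χ ⇔ χ) ⇒ (φ ⇒ φ)) ⇒ (ψ ⇒ ψ)) = 1/2 ⇒ 1/2 = 1/2
φ ⇔ φ = 1/2 ⇔ 1/2 = 1/2
χ ⇒ χ = 1/2 ⇒ 1/2 = 1/2
(φ ⇔ φ) ⇒ (χ ⇒ χ) = 1/2 ⇒ 1/2 = 1/2
ψ ⇒ φ = 1/2 ⇒ 1/2 = 1/2
¬(ψ ⇒ φ) = ¬1/2 = 1/2
φ ⇒ ψ = 1/2 ⇒ 1/2 = 1/2
(φ ⇒ ψ) ⇔ ψ = 1/2 ⇔ 1/2 = 1/2
¬(ψ ⇒ φ) + ((φ ⇒ ψ) ⇔ ψ) = 1/2 + 1/2 = 1/2
((φ ⇔ φ) ⇒ (χ ⇒ χ)) ⇒ (¬(ψ ⇒ φ) + ((φ ⇒ ψ) ⇔ ψ)) = 1/2 ⇒ 1/2 = 1/2
¬(((φ ⇔ φ) ⇒ (χ ⇒ χ)) ⇒ (¬(ψ ⇒ φ) + ((φ ⇒ ψ) ⇔ ψ))) = ¬1/2 = 1/2
(¬((χ ⇒ ψ) ⇒ ((ψ ⇒ φ) ⇔ φ)) ⇒ ¬(((χ ⇔ χ) ⇒ (φ ⇒ φ)) ⇒ (ψ ⇒ ψ))) + ¬(((φ ⇔ φ) ⇒ (χ ⇒ χ)) ⇒ (¬(ψ ⇒ φ) + ((φ ⇒ ψ) ⇔ ψ))) = 1/2 + 1/2 = 1/2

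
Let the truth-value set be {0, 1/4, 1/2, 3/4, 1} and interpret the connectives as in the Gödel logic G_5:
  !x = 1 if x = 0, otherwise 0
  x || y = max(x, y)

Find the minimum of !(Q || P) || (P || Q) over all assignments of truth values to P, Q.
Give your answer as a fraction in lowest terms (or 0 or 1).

Take P = 0, Q = 1/4:
Q || P = 1/4 || 0 = 1/4
!(Q || P) = !1/4 = 0
P || Q = 0 || 1/4 = 1/4
!(Q || P) || (P || Q) = 0 || 1/4 = 1/4
No assignment yields a value below 1/4, so this is the minimum.

1/4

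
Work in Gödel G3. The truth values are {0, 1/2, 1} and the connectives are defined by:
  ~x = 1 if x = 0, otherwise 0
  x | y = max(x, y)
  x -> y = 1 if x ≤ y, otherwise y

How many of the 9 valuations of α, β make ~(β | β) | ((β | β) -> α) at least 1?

6

α = 0, β = 0 ↦ 1  ≥
α = 0, β = 1/2 ↦ 0  <
α = 0, β = 1 ↦ 0  <
α = 1/2, β = 0 ↦ 1  ≥
α = 1/2, β = 1/2 ↦ 1  ≥
α = 1/2, β = 1 ↦ 1/2  <
α = 1, β = 0 ↦ 1  ≥
α = 1, β = 1/2 ↦ 1  ≥
α = 1, β = 1 ↦ 1  ≥
So 6 of the 9 assignments meet the threshold.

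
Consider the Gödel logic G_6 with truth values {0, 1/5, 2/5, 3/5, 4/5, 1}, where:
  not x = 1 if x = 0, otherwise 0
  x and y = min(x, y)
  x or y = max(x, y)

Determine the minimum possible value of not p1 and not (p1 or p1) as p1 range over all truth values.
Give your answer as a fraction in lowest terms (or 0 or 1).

0

Take p1 = 1/5:
not p1 = not 1/5 = 0
p1 or p1 = 1/5 or 1/5 = 1/5
not (p1 or p1) = not 1/5 = 0
not p1 and not (p1 or p1) = 0 and 0 = 0
No assignment yields a value below 0, so this is the minimum.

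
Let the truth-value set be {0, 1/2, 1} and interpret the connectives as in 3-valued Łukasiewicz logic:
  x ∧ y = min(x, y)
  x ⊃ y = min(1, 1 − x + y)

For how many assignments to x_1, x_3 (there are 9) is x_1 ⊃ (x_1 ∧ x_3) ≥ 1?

x_1 = 0, x_3 = 0 ↦ 1  ≥
x_1 = 0, x_3 = 1/2 ↦ 1  ≥
x_1 = 0, x_3 = 1 ↦ 1  ≥
x_1 = 1/2, x_3 = 0 ↦ 1/2  <
x_1 = 1/2, x_3 = 1/2 ↦ 1  ≥
x_1 = 1/2, x_3 = 1 ↦ 1  ≥
x_1 = 1, x_3 = 0 ↦ 0  <
x_1 = 1, x_3 = 1/2 ↦ 1/2  <
x_1 = 1, x_3 = 1 ↦ 1  ≥
So 6 of the 9 assignments meet the threshold.

6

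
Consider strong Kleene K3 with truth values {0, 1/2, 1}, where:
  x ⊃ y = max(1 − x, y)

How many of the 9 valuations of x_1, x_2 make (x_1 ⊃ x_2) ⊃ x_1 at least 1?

x_1 = 0, x_2 = 0 ↦ 0  <
x_1 = 0, x_2 = 1/2 ↦ 0  <
x_1 = 0, x_2 = 1 ↦ 0  <
x_1 = 1/2, x_2 = 0 ↦ 1/2  <
x_1 = 1/2, x_2 = 1/2 ↦ 1/2  <
x_1 = 1/2, x_2 = 1 ↦ 1/2  <
x_1 = 1, x_2 = 0 ↦ 1  ≥
x_1 = 1, x_2 = 1/2 ↦ 1  ≥
x_1 = 1, x_2 = 1 ↦ 1  ≥
So 3 of the 9 assignments meet the threshold.

3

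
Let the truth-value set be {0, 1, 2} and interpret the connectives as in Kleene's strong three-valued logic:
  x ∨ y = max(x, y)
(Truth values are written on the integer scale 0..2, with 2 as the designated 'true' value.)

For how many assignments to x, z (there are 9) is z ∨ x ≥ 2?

x = 0, z = 0 ↦ 0  <
x = 0, z = 1 ↦ 1  <
x = 0, z = 2 ↦ 2  ≥
x = 1, z = 0 ↦ 1  <
x = 1, z = 1 ↦ 1  <
x = 1, z = 2 ↦ 2  ≥
x = 2, z = 0 ↦ 2  ≥
x = 2, z = 1 ↦ 2  ≥
x = 2, z = 2 ↦ 2  ≥
So 5 of the 9 assignments meet the threshold.

5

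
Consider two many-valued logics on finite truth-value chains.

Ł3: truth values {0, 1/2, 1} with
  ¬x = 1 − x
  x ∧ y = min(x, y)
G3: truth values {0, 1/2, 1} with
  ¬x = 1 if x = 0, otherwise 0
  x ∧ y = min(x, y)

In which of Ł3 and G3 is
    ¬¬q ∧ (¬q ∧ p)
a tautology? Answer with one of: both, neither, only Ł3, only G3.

In Ł3: at p = 0, q = 0 the value is 0 — not a tautology.
In G3: at p = 0, q = 0 the value is 0 — not a tautology.

neither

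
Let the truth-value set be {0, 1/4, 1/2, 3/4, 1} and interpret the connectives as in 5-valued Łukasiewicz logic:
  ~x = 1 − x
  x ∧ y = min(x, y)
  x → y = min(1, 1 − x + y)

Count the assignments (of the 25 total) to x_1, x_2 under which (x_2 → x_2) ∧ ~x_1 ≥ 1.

value 1: 5 assignments (counts)
value 3/4: 5 assignments
value 1/2: 5 assignments
value 1/4: 5 assignments
value 0: 5 assignments
So 5 of the 25 assignments meet the threshold.

5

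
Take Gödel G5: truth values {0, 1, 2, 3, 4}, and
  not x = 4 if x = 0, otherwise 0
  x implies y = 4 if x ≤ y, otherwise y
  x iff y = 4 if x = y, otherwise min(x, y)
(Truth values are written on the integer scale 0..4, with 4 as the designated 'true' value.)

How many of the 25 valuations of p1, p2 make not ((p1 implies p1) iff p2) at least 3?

value 4: 5 assignments (counts)
value 0: 20 assignments
So 5 of the 25 assignments meet the threshold.

5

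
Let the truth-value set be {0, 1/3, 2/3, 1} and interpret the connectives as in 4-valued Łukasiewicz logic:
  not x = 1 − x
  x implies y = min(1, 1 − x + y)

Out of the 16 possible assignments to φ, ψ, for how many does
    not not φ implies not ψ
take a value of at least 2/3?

φ = 0, ψ = 0 ↦ 1  ≥
φ = 0, ψ = 1/3 ↦ 1  ≥
φ = 0, ψ = 2/3 ↦ 1  ≥
φ = 0, ψ = 1 ↦ 1  ≥
φ = 1/3, ψ = 0 ↦ 1  ≥
φ = 1/3, ψ = 1/3 ↦ 1  ≥
φ = 1/3, ψ = 2/3 ↦ 1  ≥
φ = 1/3, ψ = 1 ↦ 2/3  ≥
φ = 2/3, ψ = 0 ↦ 1  ≥
φ = 2/3, ψ = 1/3 ↦ 1  ≥
φ = 2/3, ψ = 2/3 ↦ 2/3  ≥
φ = 2/3, ψ = 1 ↦ 1/3  <
φ = 1, ψ = 0 ↦ 1  ≥
φ = 1, ψ = 1/3 ↦ 2/3  ≥
φ = 1, ψ = 2/3 ↦ 1/3  <
φ = 1, ψ = 1 ↦ 0  <
So 13 of the 16 assignments meet the threshold.

13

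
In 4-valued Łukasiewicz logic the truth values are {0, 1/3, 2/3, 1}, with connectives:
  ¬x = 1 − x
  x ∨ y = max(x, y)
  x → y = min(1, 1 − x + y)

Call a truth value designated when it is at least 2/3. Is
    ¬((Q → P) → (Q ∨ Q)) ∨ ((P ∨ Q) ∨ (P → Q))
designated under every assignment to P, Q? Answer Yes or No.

Yes

P = 0, Q = 0 ↦ 1
P = 0, Q = 1/3 ↦ 1
P = 0, Q = 2/3 ↦ 1
P = 0, Q = 1 ↦ 1
P = 1/3, Q = 0 ↦ 1
P = 1/3, Q = 1/3 ↦ 1
P = 1/3, Q = 2/3 ↦ 1
P = 1/3, Q = 1 ↦ 1
P = 2/3, Q = 0 ↦ 1
P = 2/3, Q = 1/3 ↦ 2/3
P = 2/3, Q = 2/3 ↦ 1
P = 2/3, Q = 1 ↦ 1
P = 1, Q = 0 ↦ 1
P = 1, Q = 1/3 ↦ 1
P = 1, Q = 2/3 ↦ 1
P = 1, Q = 1 ↦ 1
Every assignment gives a value ≥ 2/3.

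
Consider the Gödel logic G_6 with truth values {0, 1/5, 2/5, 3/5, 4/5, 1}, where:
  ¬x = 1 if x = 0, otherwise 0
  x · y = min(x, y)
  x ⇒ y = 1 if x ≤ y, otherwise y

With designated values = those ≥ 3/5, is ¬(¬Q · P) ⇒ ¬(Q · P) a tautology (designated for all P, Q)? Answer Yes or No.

Counterexample: take P = 1/5, Q = 1/5.
¬Q = ¬1/5 = 0
¬Q · P = 0 · 1/5 = 0
¬(¬Q · P) = ¬0 = 1
Q · P = 1/5 · 1/5 = 1/5
¬(Q · P) = ¬1/5 = 0
¬(¬Q · P) ⇒ ¬(Q · P) = 1 ⇒ 0 = 0
This gives 0, which is below 3/5.

No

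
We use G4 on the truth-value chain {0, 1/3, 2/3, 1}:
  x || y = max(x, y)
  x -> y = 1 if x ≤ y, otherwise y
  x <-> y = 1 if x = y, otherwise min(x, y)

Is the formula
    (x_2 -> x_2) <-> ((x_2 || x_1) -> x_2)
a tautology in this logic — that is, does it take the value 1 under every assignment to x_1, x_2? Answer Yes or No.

Counterexample: take x_1 = 1/3, x_2 = 0.
x_2 -> x_2 = 0 -> 0 = 1
x_2 || x_1 = 0 || 1/3 = 1/3
(x_2 || x_1) -> x_2 = 1/3 -> 0 = 0
(x_2 -> x_2) <-> ((x_2 || x_1) -> x_2) = 1 <-> 0 = 0
This gives 0 ≠ 1.

No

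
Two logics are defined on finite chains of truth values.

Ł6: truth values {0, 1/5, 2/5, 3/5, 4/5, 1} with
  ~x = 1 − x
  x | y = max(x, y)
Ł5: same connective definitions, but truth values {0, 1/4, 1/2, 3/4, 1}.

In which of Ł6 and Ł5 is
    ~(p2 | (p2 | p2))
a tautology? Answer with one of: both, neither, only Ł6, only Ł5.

neither

In Ł6: at p2 = 1/5 the value is 4/5 — not a tautology.
In Ł5: at p2 = 1/4 the value is 3/4 — not a tautology.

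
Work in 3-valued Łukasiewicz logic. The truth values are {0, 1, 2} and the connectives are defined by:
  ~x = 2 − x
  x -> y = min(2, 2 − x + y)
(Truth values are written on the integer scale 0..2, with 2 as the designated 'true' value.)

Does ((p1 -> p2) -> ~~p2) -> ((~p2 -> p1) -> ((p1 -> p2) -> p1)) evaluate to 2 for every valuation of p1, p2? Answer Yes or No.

Counterexample: take p1 = 0, p2 = 2.
p1 -> p2 = 0 -> 2 = 2
~p2 = ~2 = 0
~~p2 = ~0 = 2
(p1 -> p2) -> ~~p2 = 2 -> 2 = 2
~p2 = ~2 = 0
~p2 -> p1 = 0 -> 0 = 2
p1 -> p2 = 0 -> 2 = 2
(p1 -> p2) -> p1 = 2 -> 0 = 0
(~p2 -> p1) -> ((p1 -> p2) -> p1) = 2 -> 0 = 0
((p1 -> p2) -> ~~p2) -> ((~p2 -> p1) -> ((p1 -> p2) -> p1)) = 2 -> 0 = 0
This gives 0 ≠ 2.

No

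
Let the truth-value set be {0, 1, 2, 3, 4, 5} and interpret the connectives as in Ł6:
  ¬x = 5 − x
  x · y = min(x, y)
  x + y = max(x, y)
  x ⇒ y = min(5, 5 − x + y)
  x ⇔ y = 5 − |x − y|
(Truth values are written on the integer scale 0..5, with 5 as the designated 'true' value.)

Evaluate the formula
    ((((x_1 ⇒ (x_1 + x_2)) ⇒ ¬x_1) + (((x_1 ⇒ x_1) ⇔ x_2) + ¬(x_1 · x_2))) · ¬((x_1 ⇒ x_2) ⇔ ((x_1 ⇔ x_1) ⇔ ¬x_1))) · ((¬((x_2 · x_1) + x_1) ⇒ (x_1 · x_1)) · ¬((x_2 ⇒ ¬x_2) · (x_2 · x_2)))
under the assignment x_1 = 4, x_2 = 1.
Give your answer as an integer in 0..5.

1

x_1 + x_2 = 4 + 1 = 4
x_1 ⇒ (x_1 + x_2) = 4 ⇒ 4 = 5
¬x_1 = ¬4 = 1
(x_1 ⇒ (x_1 + x_2)) ⇒ ¬x_1 = 5 ⇒ 1 = 1
x_1 ⇒ x_1 = 4 ⇒ 4 = 5
(x_1 ⇒ x_1) ⇔ x_2 = 5 ⇔ 1 = 1
x_1 · x_2 = 4 · 1 = 1
¬(x_1 · x_2) = ¬1 = 4
((x_1 ⇒ x_1) ⇔ x_2) + ¬(x_1 · x_2) = 1 + 4 = 4
((x_1 ⇒ (x_1 + x_2)) ⇒ ¬x_1) + (((x_1 ⇒ x_1) ⇔ x_2) + ¬(x_1 · x_2)) = 1 + 4 = 4
x_1 ⇒ x_2 = 4 ⇒ 1 = 2
x_1 ⇔ x_1 = 4 ⇔ 4 = 5
¬x_1 = ¬4 = 1
(x_1 ⇔ x_1) ⇔ ¬x_1 = 5 ⇔ 1 = 1
(x_1 ⇒ x_2) ⇔ ((x_1 ⇔ x_1) ⇔ ¬x_1) = 2 ⇔ 1 = 4
¬((x_1 ⇒ x_2) ⇔ ((x_1 ⇔ x_1) ⇔ ¬x_1)) = ¬4 = 1
(((x_1 ⇒ (x_1 + x_2)) ⇒ ¬x_1) + (((x_1 ⇒ x_1) ⇔ x_2) + ¬(x_1 · x_2))) · ¬((x_1 ⇒ x_2) ⇔ ((x_1 ⇔ x_1) ⇔ ¬x_1)) = 4 · 1 = 1
x_2 · x_1 = 1 · 4 = 1
(x_2 · x_1) + x_1 = 1 + 4 = 4
¬((x_2 · x_1) + x_1) = ¬4 = 1
x_1 · x_1 = 4 · 4 = 4
¬((x_2 · x_1) + x_1) ⇒ (x_1 · x_1) = 1 ⇒ 4 = 5
¬x_2 = ¬1 = 4
x_2 ⇒ ¬x_2 = 1 ⇒ 4 = 5
x_2 · x_2 = 1 · 1 = 1
(x_2 ⇒ ¬x_2) · (x_2 · x_2) = 5 · 1 = 1
¬((x_2 ⇒ ¬x_2) · (x_2 · x_2)) = ¬1 = 4
(¬((x_2 · x_1) + x_1) ⇒ (x_1 · x_1)) · ¬((x_2 ⇒ ¬x_2) · (x_2 · x_2)) = 5 · 4 = 4
((((x_1 ⇒ (x_1 + x_2)) ⇒ ¬x_1) + (((x_1 ⇒ x_1) ⇔ x_2) + ¬(x_1 · x_2))) · ¬((x_1 ⇒ x_2) ⇔ ((x_1 ⇔ x_1) ⇔ ¬x_1))) · ((¬((x_2 · x_1) + x_1) ⇒ (x_1 · x_1)) · ¬((x_2 ⇒ ¬x_2) · (x_2 · x_2))) = 1 · 4 = 1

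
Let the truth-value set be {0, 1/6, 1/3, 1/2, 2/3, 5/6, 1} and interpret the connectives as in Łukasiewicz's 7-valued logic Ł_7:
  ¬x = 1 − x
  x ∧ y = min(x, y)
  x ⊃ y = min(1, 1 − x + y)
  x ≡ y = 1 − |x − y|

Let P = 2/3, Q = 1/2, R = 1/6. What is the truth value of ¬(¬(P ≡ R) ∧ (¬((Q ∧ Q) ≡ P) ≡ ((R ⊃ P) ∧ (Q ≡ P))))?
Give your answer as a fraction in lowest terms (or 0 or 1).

2/3

P ≡ R = 2/3 ≡ 1/6 = 1/2
¬(P ≡ R) = ¬1/2 = 1/2
Q ∧ Q = 1/2 ∧ 1/2 = 1/2
(Q ∧ Q) ≡ P = 1/2 ≡ 2/3 = 5/6
¬((Q ∧ Q) ≡ P) = ¬5/6 = 1/6
R ⊃ P = 1/6 ⊃ 2/3 = 1
Q ≡ P = 1/2 ≡ 2/3 = 5/6
(R ⊃ P) ∧ (Q ≡ P) = 1 ∧ 5/6 = 5/6
¬((Q ∧ Q) ≡ P) ≡ ((R ⊃ P) ∧ (Q ≡ P)) = 1/6 ≡ 5/6 = 1/3
¬(P ≡ R) ∧ (¬((Q ∧ Q) ≡ P) ≡ ((R ⊃ P) ∧ (Q ≡ P))) = 1/2 ∧ 1/3 = 1/3
¬(¬(P ≡ R) ∧ (¬((Q ∧ Q) ≡ P) ≡ ((R ⊃ P) ∧ (Q ≡ P)))) = ¬1/3 = 2/3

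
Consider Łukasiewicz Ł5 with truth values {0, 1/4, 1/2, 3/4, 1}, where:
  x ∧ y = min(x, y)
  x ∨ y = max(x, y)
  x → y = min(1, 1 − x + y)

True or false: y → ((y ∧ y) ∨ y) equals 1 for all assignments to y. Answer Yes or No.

y = 0 ↦ 1
y = 1/4 ↦ 1
y = 1/2 ↦ 1
y = 3/4 ↦ 1
y = 1 ↦ 1
Every assignment gives a value ≥ 1.

Yes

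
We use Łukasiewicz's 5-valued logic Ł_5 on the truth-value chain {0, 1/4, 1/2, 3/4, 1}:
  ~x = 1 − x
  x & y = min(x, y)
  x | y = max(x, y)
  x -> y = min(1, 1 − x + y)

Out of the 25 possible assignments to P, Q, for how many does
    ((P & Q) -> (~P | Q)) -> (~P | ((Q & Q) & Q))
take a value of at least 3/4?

value 1: 9 assignments (counts)
value 3/4: 7 assignments (counts)
value 1/2: 5 assignments
value 1/4: 3 assignments
value 0: 1 assignment
So 16 of the 25 assignments meet the threshold.

16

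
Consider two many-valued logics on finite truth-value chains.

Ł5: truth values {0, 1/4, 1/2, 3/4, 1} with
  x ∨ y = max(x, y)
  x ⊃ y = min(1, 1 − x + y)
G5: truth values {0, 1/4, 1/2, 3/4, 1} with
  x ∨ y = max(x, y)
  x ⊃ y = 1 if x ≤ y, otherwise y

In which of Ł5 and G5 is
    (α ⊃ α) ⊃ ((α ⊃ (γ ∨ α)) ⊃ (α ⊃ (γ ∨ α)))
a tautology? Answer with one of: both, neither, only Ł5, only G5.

both

In Ł5: every assignment gives 1 — tautology.
In G5: every assignment gives 1 — tautology.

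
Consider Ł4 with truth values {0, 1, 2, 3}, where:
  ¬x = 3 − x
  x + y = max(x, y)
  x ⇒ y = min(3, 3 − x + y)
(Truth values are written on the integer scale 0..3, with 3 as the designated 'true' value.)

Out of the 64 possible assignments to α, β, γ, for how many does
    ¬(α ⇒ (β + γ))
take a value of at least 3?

value 3: 1 assignment (counts)
value 2: 4 assignments
value 1: 9 assignments
value 0: 50 assignments
So 1 of the 64 assignments meets the threshold.

1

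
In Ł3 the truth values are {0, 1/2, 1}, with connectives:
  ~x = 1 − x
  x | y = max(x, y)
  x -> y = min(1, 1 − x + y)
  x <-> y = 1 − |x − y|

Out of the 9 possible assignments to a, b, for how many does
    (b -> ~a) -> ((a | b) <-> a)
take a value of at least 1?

a = 0, b = 0 ↦ 1  ≥
a = 0, b = 1/2 ↦ 1/2  <
a = 0, b = 1 ↦ 0  <
a = 1/2, b = 0 ↦ 1  ≥
a = 1/2, b = 1/2 ↦ 1  ≥
a = 1/2, b = 1 ↦ 1  ≥
a = 1, b = 0 ↦ 1  ≥
a = 1, b = 1/2 ↦ 1  ≥
a = 1, b = 1 ↦ 1  ≥
So 7 of the 9 assignments meet the threshold.

7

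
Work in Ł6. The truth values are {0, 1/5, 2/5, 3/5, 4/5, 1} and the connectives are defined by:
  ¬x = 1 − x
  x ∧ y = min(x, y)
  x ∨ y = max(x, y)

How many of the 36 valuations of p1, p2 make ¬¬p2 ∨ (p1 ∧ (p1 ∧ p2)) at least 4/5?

value 1: 6 assignments (counts)
value 4/5: 6 assignments (counts)
value 3/5: 6 assignments
value 2/5: 6 assignments
value 1/5: 6 assignments
value 0: 6 assignments
So 12 of the 36 assignments meet the threshold.

12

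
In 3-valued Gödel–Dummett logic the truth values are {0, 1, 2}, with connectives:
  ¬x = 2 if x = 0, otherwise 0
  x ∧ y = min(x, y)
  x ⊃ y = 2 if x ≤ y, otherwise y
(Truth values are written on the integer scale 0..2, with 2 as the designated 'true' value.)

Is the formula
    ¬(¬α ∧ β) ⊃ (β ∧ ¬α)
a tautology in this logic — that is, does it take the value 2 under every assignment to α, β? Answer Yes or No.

No

Counterexample: take α = 0, β = 0.
¬α = ¬0 = 2
¬α ∧ β = 2 ∧ 0 = 0
¬(¬α ∧ β) = ¬0 = 2
β ∧ ¬α = 0 ∧ 2 = 0
¬(¬α ∧ β) ⊃ (β ∧ ¬α) = 2 ⊃ 0 = 0
This gives 0 ≠ 2.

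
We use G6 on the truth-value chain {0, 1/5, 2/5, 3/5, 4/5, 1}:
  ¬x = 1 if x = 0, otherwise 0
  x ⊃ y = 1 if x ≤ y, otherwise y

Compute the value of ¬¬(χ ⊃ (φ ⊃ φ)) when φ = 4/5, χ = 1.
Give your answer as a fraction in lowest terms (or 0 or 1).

1

φ ⊃ φ = 4/5 ⊃ 4/5 = 1
χ ⊃ (φ ⊃ φ) = 1 ⊃ 1 = 1
¬(χ ⊃ (φ ⊃ φ)) = ¬1 = 0
¬¬(χ ⊃ (φ ⊃ φ)) = ¬0 = 1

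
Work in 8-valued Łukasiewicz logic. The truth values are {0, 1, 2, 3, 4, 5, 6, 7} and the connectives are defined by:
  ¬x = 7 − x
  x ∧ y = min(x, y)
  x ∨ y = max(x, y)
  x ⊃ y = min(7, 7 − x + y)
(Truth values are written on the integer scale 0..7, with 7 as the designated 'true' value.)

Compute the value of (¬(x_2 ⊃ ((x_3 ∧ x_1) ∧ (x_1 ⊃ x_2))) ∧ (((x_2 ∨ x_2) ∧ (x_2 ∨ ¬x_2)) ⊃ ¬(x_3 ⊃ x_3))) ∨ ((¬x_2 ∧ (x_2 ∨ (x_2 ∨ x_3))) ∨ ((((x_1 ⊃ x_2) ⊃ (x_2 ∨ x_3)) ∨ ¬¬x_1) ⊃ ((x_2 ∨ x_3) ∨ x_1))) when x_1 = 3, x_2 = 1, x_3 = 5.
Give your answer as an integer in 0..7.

5

x_3 ∧ x_1 = 5 ∧ 3 = 3
x_1 ⊃ x_2 = 3 ⊃ 1 = 5
(x_3 ∧ x_1) ∧ (x_1 ⊃ x_2) = 3 ∧ 5 = 3
x_2 ⊃ ((x_3 ∧ x_1) ∧ (x_1 ⊃ x_2)) = 1 ⊃ 3 = 7
¬(x_2 ⊃ ((x_3 ∧ x_1) ∧ (x_1 ⊃ x_2))) = ¬7 = 0
x_2 ∨ x_2 = 1 ∨ 1 = 1
¬x_2 = ¬1 = 6
x_2 ∨ ¬x_2 = 1 ∨ 6 = 6
(x_2 ∨ x_2) ∧ (x_2 ∨ ¬x_2) = 1 ∧ 6 = 1
x_3 ⊃ x_3 = 5 ⊃ 5 = 7
¬(x_3 ⊃ x_3) = ¬7 = 0
((x_2 ∨ x_2) ∧ (x_2 ∨ ¬x_2)) ⊃ ¬(x_3 ⊃ x_3) = 1 ⊃ 0 = 6
¬(x_2 ⊃ ((x_3 ∧ x_1) ∧ (x_1 ⊃ x_2))) ∧ (((x_2 ∨ x_2) ∧ (x_2 ∨ ¬x_2)) ⊃ ¬(x_3 ⊃ x_3)) = 0 ∧ 6 = 0
¬x_2 = ¬1 = 6
x_2 ∨ x_3 = 1 ∨ 5 = 5
x_2 ∨ (x_2 ∨ x_3) = 1 ∨ 5 = 5
¬x_2 ∧ (x_2 ∨ (x_2 ∨ x_3)) = 6 ∧ 5 = 5
x_1 ⊃ x_2 = 3 ⊃ 1 = 5
x_2 ∨ x_3 = 1 ∨ 5 = 5
(x_1 ⊃ x_2) ⊃ (x_2 ∨ x_3) = 5 ⊃ 5 = 7
¬x_1 = ¬3 = 4
¬¬x_1 = ¬4 = 3
((x_1 ⊃ x_2) ⊃ (x_2 ∨ x_3)) ∨ ¬¬x_1 = 7 ∨ 3 = 7
x_2 ∨ x_3 = 1 ∨ 5 = 5
(x_2 ∨ x_3) ∨ x_1 = 5 ∨ 3 = 5
(((x_1 ⊃ x_2) ⊃ (x_2 ∨ x_3)) ∨ ¬¬x_1) ⊃ ((x_2 ∨ x_3) ∨ x_1) = 7 ⊃ 5 = 5
(¬x_2 ∧ (x_2 ∨ (x_2 ∨ x_3))) ∨ ((((x_1 ⊃ x_2) ⊃ (x_2 ∨ x_3)) ∨ ¬¬x_1) ⊃ ((x_2 ∨ x_3) ∨ x_1)) = 5 ∨ 5 = 5
(¬(x_2 ⊃ ((x_3 ∧ x_1) ∧ (x_1 ⊃ x_2))) ∧ (((x_2 ∨ x_2) ∧ (x_2 ∨ ¬x_2)) ⊃ ¬(x_3 ⊃ x_3))) ∨ ((¬x_2 ∧ (x_2 ∨ (x_2 ∨ x_3))) ∨ ((((x_1 ⊃ x_2) ⊃ (x_2 ∨ x_3)) ∨ ¬¬x_1) ⊃ ((x_2 ∨ x_3) ∨ x_1))) = 0 ∨ 5 = 5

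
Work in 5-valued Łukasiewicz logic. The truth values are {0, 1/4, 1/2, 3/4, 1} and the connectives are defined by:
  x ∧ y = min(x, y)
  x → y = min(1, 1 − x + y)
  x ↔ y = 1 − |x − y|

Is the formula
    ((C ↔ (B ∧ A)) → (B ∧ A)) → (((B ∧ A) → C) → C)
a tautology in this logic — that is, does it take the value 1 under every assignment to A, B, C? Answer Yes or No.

No

Counterexample: take A = 1/4, B = 1/4, C = 0.
B ∧ A = 1/4 ∧ 1/4 = 1/4
C ↔ (B ∧ A) = 0 ↔ 1/4 = 3/4
B ∧ A = 1/4 ∧ 1/4 = 1/4
(C ↔ (B ∧ A)) → (B ∧ A) = 3/4 → 1/4 = 1/2
B ∧ A = 1/4 ∧ 1/4 = 1/4
(B ∧ A) → C = 1/4 → 0 = 3/4
((B ∧ A) → C) → C = 3/4 → 0 = 1/4
((C ↔ (B ∧ A)) → (B ∧ A)) → (((B ∧ A) → C) → C) = 1/2 → 1/4 = 3/4
This gives 3/4 ≠ 1.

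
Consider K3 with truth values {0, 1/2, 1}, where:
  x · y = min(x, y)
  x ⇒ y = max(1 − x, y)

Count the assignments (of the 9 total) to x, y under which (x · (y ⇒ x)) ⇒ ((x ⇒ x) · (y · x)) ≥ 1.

x = 0, y = 0 ↦ 1  ≥
x = 0, y = 1/2 ↦ 1  ≥
x = 0, y = 1 ↦ 1  ≥
x = 1/2, y = 0 ↦ 1/2  <
x = 1/2, y = 1/2 ↦ 1/2  <
x = 1/2, y = 1 ↦ 1/2  <
x = 1, y = 0 ↦ 0  <
x = 1, y = 1/2 ↦ 1/2  <
x = 1, y = 1 ↦ 1  ≥
So 4 of the 9 assignments meet the threshold.

4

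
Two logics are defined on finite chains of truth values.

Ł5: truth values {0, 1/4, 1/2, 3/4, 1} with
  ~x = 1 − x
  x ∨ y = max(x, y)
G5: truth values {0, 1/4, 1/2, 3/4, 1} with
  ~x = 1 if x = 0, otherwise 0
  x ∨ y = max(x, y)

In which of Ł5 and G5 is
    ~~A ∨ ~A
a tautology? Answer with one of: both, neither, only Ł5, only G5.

In Ł5: at A = 1/4 the value is 3/4 — not a tautology.
In G5: every assignment gives 1 — tautology.

only G5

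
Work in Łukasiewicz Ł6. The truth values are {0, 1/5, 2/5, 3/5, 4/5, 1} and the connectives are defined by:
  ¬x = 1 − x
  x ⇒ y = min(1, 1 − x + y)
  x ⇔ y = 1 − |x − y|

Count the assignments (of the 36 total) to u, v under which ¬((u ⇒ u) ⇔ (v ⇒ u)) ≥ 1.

1

value 1: 1 assignment (counts)
value 4/5: 2 assignments
value 3/5: 3 assignments
value 2/5: 4 assignments
value 1/5: 5 assignments
value 0: 21 assignments
So 1 of the 36 assignments meets the threshold.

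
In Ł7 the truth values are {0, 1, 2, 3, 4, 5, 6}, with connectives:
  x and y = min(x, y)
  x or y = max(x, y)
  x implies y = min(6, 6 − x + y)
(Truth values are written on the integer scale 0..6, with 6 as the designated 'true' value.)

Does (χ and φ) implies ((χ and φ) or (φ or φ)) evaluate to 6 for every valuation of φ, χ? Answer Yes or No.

Yes

At φ = 3, χ = 2, for instance:
χ and φ = 2 and 3 = 2
φ or φ = 3 or 3 = 3
(χ and φ) or (φ or φ) = 2 or 3 = 3
(χ and φ) implies ((χ and φ) or (φ or φ)) = 2 implies 3 = 6
and checking the remaining 48 assignments likewise gives ≥ 6 in every case.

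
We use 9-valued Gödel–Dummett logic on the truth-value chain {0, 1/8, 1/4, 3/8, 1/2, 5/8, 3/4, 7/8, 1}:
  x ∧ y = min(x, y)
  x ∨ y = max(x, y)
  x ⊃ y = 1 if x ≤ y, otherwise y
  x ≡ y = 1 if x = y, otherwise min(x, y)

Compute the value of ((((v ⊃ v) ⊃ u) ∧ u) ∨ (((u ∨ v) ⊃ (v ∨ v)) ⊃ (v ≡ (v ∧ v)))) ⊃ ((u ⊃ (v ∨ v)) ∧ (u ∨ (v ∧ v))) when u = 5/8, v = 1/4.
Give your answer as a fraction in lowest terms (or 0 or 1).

v ⊃ v = 1/4 ⊃ 1/4 = 1
(v ⊃ v) ⊃ u = 1 ⊃ 5/8 = 5/8
((v ⊃ v) ⊃ u) ∧ u = 5/8 ∧ 5/8 = 5/8
u ∨ v = 5/8 ∨ 1/4 = 5/8
v ∨ v = 1/4 ∨ 1/4 = 1/4
(u ∨ v) ⊃ (v ∨ v) = 5/8 ⊃ 1/4 = 1/4
v ∧ v = 1/4 ∧ 1/4 = 1/4
v ≡ (v ∧ v) = 1/4 ≡ 1/4 = 1
((u ∨ v) ⊃ (v ∨ v)) ⊃ (v ≡ (v ∧ v)) = 1/4 ⊃ 1 = 1
(((v ⊃ v) ⊃ u) ∧ u) ∨ (((u ∨ v) ⊃ (v ∨ v)) ⊃ (v ≡ (v ∧ v))) = 5/8 ∨ 1 = 1
v ∨ v = 1/4 ∨ 1/4 = 1/4
u ⊃ (v ∨ v) = 5/8 ⊃ 1/4 = 1/4
v ∧ v = 1/4 ∧ 1/4 = 1/4
u ∨ (v ∧ v) = 5/8 ∨ 1/4 = 5/8
(u ⊃ (v ∨ v)) ∧ (u ∨ (v ∧ v)) = 1/4 ∧ 5/8 = 1/4
((((v ⊃ v) ⊃ u) ∧ u) ∨ (((u ∨ v) ⊃ (v ∨ v)) ⊃ (v ≡ (v ∧ v)))) ⊃ ((u ⊃ (v ∨ v)) ∧ (u ∨ (v ∧ v))) = 1 ⊃ 1/4 = 1/4

1/4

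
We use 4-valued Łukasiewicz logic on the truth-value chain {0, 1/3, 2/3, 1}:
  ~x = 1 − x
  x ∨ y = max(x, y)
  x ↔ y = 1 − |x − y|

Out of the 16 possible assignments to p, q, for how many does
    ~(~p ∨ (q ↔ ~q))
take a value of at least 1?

p = 0, q = 0 ↦ 0  <
p = 0, q = 1/3 ↦ 0  <
p = 0, q = 2/3 ↦ 0  <
p = 0, q = 1 ↦ 0  <
p = 1/3, q = 0 ↦ 1/3  <
p = 1/3, q = 1/3 ↦ 1/3  <
p = 1/3, q = 2/3 ↦ 1/3  <
p = 1/3, q = 1 ↦ 1/3  <
p = 2/3, q = 0 ↦ 2/3  <
p = 2/3, q = 1/3 ↦ 1/3  <
p = 2/3, q = 2/3 ↦ 1/3  <
p = 2/3, q = 1 ↦ 2/3  <
p = 1, q = 0 ↦ 1  ≥
p = 1, q = 1/3 ↦ 1/3  <
p = 1, q = 2/3 ↦ 1/3  <
p = 1, q = 1 ↦ 1  ≥
So 2 of the 16 assignments meet the threshold.

2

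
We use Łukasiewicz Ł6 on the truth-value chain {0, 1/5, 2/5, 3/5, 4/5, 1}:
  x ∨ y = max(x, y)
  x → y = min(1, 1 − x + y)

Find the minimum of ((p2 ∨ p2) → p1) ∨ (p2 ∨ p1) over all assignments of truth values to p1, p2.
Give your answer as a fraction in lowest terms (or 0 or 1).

3/5

Take p1 = 0, p2 = 2/5:
p2 ∨ p2 = 2/5 ∨ 2/5 = 2/5
(p2 ∨ p2) → p1 = 2/5 → 0 = 3/5
p2 ∨ p1 = 2/5 ∨ 0 = 2/5
((p2 ∨ p2) → p1) ∨ (p2 ∨ p1) = 3/5 ∨ 2/5 = 3/5
No assignment yields a value below 3/5, so this is the minimum.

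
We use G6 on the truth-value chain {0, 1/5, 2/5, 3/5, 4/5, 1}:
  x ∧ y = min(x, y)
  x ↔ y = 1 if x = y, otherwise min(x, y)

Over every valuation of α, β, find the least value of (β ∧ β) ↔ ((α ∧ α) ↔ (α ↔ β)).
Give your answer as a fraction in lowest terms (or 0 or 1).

Take α = 0, β = 1/5:
β ∧ β = 1/5 ∧ 1/5 = 1/5
α ∧ α = 0 ∧ 0 = 0
α ↔ β = 0 ↔ 1/5 = 0
(α ∧ α) ↔ (α ↔ β) = 0 ↔ 0 = 1
(β ∧ β) ↔ ((α ∧ α) ↔ (α ↔ β)) = 1/5 ↔ 1 = 1/5
No assignment yields a value below 1/5, so this is the minimum.

1/5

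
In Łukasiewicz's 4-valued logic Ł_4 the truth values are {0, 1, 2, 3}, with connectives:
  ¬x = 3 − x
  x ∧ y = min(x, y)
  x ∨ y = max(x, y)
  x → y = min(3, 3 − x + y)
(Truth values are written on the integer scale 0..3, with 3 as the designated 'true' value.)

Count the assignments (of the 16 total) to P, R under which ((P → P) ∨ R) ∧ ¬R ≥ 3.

4

P = 0, R = 0 ↦ 3  ≥
P = 0, R = 1 ↦ 2  <
P = 0, R = 2 ↦ 1  <
P = 0, R = 3 ↦ 0  <
P = 1, R = 0 ↦ 3  ≥
P = 1, R = 1 ↦ 2  <
P = 1, R = 2 ↦ 1  <
P = 1, R = 3 ↦ 0  <
P = 2, R = 0 ↦ 3  ≥
P = 2, R = 1 ↦ 2  <
P = 2, R = 2 ↦ 1  <
P = 2, R = 3 ↦ 0  <
P = 3, R = 0 ↦ 3  ≥
P = 3, R = 1 ↦ 2  <
P = 3, R = 2 ↦ 1  <
P = 3, R = 3 ↦ 0  <
So 4 of the 16 assignments meet the threshold.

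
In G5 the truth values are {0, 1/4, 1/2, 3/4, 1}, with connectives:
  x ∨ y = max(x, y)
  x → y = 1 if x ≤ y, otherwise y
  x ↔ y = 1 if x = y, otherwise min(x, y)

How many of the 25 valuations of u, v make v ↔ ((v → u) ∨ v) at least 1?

value 1: 11 assignments (counts)
value 3/4: 2 assignments
value 1/2: 3 assignments
value 1/4: 4 assignments
value 0: 5 assignments
So 11 of the 25 assignments meet the threshold.

11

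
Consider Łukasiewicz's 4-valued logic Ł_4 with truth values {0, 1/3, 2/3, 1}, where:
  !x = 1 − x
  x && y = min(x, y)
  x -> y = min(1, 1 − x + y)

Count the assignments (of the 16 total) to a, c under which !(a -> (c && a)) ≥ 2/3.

a = 0, c = 0 ↦ 0  <
a = 0, c = 1/3 ↦ 0  <
a = 0, c = 2/3 ↦ 0  <
a = 0, c = 1 ↦ 0  <
a = 1/3, c = 0 ↦ 1/3  <
a = 1/3, c = 1/3 ↦ 0  <
a = 1/3, c = 2/3 ↦ 0  <
a = 1/3, c = 1 ↦ 0  <
a = 2/3, c = 0 ↦ 2/3  ≥
a = 2/3, c = 1/3 ↦ 1/3  <
a = 2/3, c = 2/3 ↦ 0  <
a = 2/3, c = 1 ↦ 0  <
a = 1, c = 0 ↦ 1  ≥
a = 1, c = 1/3 ↦ 2/3  ≥
a = 1, c = 2/3 ↦ 1/3  <
a = 1, c = 1 ↦ 0  <
So 3 of the 16 assignments meet the threshold.

3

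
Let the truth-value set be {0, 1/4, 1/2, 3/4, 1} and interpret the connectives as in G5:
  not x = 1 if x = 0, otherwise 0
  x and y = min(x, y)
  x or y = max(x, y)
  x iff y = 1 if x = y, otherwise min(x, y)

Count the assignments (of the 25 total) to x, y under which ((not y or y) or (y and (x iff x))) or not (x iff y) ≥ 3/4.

17

value 1: 13 assignments (counts)
value 3/4: 4 assignments (counts)
value 1/2: 4 assignments
value 1/4: 4 assignments
So 17 of the 25 assignments meet the threshold.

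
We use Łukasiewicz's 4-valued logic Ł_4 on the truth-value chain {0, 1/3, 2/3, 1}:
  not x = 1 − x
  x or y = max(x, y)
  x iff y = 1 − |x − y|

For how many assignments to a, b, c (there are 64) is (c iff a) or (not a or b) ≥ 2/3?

58

value 1: 37 assignments (counts)
value 2/3: 21 assignments (counts)
value 1/3: 5 assignments
value 0: 1 assignment
So 58 of the 64 assignments meet the threshold.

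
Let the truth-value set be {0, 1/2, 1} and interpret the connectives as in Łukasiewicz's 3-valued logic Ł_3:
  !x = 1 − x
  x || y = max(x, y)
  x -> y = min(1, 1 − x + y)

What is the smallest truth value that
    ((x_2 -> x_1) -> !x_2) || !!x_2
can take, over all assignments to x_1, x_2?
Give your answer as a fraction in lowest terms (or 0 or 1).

Take x_1 = 1/2, x_2 = 1/2:
x_2 -> x_1 = 1/2 -> 1/2 = 1
!x_2 = !1/2 = 1/2
(x_2 -> x_1) -> !x_2 = 1 -> 1/2 = 1/2
!x_2 = !1/2 = 1/2
!!x_2 = !1/2 = 1/2
((x_2 -> x_1) -> !x_2) || !!x_2 = 1/2 || 1/2 = 1/2
No assignment yields a value below 1/2, so this is the minimum.

1/2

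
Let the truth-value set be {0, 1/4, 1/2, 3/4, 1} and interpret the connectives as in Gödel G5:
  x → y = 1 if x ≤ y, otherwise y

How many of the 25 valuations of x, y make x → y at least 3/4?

value 1: 15 assignments (counts)
value 3/4: 1 assignment (counts)
value 1/2: 2 assignments
value 1/4: 3 assignments
value 0: 4 assignments
So 16 of the 25 assignments meet the threshold.

16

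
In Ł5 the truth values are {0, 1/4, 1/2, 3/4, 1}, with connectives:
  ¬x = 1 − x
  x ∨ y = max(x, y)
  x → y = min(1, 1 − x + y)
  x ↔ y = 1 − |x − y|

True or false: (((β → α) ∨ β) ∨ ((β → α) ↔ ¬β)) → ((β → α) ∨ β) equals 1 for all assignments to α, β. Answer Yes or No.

No

Counterexample: take α = 0, β = 1/4.
β → α = 1/4 → 0 = 3/4
(β → α) ∨ β = 3/4 ∨ 1/4 = 3/4
β → α = 1/4 → 0 = 3/4
¬β = ¬1/4 = 3/4
(β → α) ↔ ¬β = 3/4 ↔ 3/4 = 1
((β → α) ∨ β) ∨ ((β → α) ↔ ¬β) = 3/4 ∨ 1 = 1
(((β → α) ∨ β) ∨ ((β → α) ↔ ¬β)) → ((β → α) ∨ β) = 1 → 3/4 = 3/4
This gives 3/4 ≠ 1.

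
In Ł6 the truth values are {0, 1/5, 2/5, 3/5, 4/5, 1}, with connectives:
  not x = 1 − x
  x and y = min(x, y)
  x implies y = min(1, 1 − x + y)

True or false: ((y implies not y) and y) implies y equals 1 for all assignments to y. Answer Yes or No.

Yes

y = 0 ↦ 1
y = 1/5 ↦ 1
y = 2/5 ↦ 1
y = 3/5 ↦ 1
y = 4/5 ↦ 1
y = 1 ↦ 1
Every assignment gives a value ≥ 1.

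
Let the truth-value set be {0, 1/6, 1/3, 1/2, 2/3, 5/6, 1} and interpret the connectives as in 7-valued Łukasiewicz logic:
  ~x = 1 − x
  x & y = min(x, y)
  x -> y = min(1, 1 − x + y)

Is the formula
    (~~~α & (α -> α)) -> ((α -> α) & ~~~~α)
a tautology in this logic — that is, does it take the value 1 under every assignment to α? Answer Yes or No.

Counterexample: take α = 0.
~α = ~0 = 1
~~α = ~1 = 0
~~~α = ~0 = 1
α -> α = 0 -> 0 = 1
~~~α & (α -> α) = 1 & 1 = 1
α -> α = 0 -> 0 = 1
~α = ~0 = 1
~~α = ~1 = 0
~~~α = ~0 = 1
~~~~α = ~1 = 0
(α -> α) & ~~~~α = 1 & 0 = 0
(~~~α & (α -> α)) -> ((α -> α) & ~~~~α) = 1 -> 0 = 0
This gives 0 ≠ 1.

No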